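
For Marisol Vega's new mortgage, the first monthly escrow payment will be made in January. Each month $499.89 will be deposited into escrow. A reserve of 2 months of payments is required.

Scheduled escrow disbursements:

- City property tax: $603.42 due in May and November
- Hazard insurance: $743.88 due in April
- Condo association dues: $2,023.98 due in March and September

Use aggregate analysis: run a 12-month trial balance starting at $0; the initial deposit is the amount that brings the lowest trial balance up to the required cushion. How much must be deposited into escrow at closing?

Cushion = 2 × $499.89 = $999.78
Trial balance (start $0, +$499.89 each month, − disbursements):
  Jan: +$499.89 → $499.89
  Feb: +$499.89 → $999.78
  Mar: +$499.89 − $2,023.98 → -$524.31
  Apr: +$499.89 − $743.88 → -$768.30
  May: +$499.89 − $603.42 → -$871.83
  Jun: +$499.89 → -$371.94
  Jul: +$499.89 → $127.95
  Aug: +$499.89 → $627.84
  Sep: +$499.89 − $2,023.98 → -$896.25
  Oct: +$499.89 → -$396.36
  Nov: +$499.89 − $603.42 → -$499.89
  Dec: +$499.89 → $0.00
Lowest trial balance = -$896.25 (Sep)
Initial deposit = cushion − low point = $999.78 − (-$896.25) = $1,896.03

$1,896.03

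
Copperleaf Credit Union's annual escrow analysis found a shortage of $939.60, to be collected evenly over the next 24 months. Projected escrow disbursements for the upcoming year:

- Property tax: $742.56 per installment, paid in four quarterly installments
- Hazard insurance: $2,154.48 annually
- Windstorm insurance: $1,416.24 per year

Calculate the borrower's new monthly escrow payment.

$584.23

Property tax = $742.56 × 4 = $2,970.24/yr
Hazard insurance = $2,154.48/yr
Windstorm insurance = $1,416.24/yr
Annual escrow total = $2,970.24 + $2,154.48 + $1,416.24 = $6,540.96
Base monthly escrow = $6,540.96 ÷ 12 = $545.08
Shortage spread = $939.60 ÷ 24 = $39.15/mo
Adjusted monthly = $545.08 + $39.15 = $584.23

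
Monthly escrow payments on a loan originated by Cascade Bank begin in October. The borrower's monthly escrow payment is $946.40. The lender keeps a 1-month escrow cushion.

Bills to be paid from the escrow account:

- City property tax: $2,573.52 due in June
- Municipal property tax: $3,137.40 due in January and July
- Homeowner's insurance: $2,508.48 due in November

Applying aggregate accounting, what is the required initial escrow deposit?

Cushion = 1 × $946.40 = $946.40
Trial balance (start $0, +$946.40 each month, − disbursements):
  Oct: +$946.40 → $946.40
  Nov: +$946.40 − $2,508.48 → -$615.68
  Dec: +$946.40 → $330.72
  Jan: +$946.40 − $3,137.40 → -$1,860.28
  Feb: +$946.40 → -$913.88
  Mar: +$946.40 → $32.52
  Apr: +$946.40 → $978.92
  May: +$946.40 → $1,925.32
  Jun: +$946.40 − $2,573.52 → $298.20
  Jul: +$946.40 − $3,137.40 → -$1,892.80
  Aug: +$946.40 → -$946.40
  Sep: +$946.40 → $0.00
Lowest trial balance = -$1,892.80 (Jul)
Initial deposit = cushion − low point = $946.40 − (-$1,892.80) = $2,839.20

$2,839.20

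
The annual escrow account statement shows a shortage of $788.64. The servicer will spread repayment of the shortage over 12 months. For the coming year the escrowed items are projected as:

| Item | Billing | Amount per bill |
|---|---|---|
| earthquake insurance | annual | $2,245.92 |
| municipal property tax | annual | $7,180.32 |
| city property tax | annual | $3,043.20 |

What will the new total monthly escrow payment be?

$1,104.84

Earthquake insurance = $2,245.92
Municipal property tax = $7,180.32
City property tax = $3,043.20
Combined annual = $2,245.92 + $7,180.32 + $3,043.20 = $12,469.44
Monthly = $12,469.44 / 12 = $1,039.12
Shortage per month = $788.64 / 12 = $65.72
Adjusted monthly = $1,039.12 + $65.72 = $1,104.84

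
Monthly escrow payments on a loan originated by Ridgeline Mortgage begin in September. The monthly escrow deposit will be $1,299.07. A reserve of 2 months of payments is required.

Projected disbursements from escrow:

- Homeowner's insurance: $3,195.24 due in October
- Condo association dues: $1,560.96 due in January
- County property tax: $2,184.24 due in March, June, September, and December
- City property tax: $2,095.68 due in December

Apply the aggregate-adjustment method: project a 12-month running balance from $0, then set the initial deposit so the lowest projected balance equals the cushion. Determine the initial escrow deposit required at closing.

$7,323.15

Cushion = 2 × $1,299.07 = $2,598.14
Trial balance (start $0, +$1,299.07 each month, − disbursements):
  Sep: +$1,299.07 − $2,184.24 → -$885.17
  Oct: +$1,299.07 − $3,195.24 → -$2,781.34
  Nov: +$1,299.07 → -$1,482.27
  Dec: +$1,299.07 − $4,279.92 → -$4,463.12
  Jan: +$1,299.07 − $1,560.96 → -$4,725.01
  Feb: +$1,299.07 → -$3,425.94
  Mar: +$1,299.07 − $2,184.24 → -$4,311.11
  Apr: +$1,299.07 → -$3,012.04
  May: +$1,299.07 → -$1,712.97
  Jun: +$1,299.07 − $2,184.24 → -$2,598.14
  Jul: +$1,299.07 → -$1,299.07
  Aug: +$1,299.07 → $0.00
Lowest trial balance = -$4,725.01 (Jan)
Initial deposit = cushion − low point = $2,598.14 − (-$4,725.01) = $7,323.15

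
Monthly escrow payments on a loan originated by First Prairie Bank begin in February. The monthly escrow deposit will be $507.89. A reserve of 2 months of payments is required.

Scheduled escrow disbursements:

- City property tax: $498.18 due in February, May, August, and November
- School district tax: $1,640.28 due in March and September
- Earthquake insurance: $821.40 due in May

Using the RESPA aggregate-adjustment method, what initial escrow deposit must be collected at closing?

$2,549.16

Cushion = 2 × $507.89 = $1,015.78
Trial balance (start $0, +$507.89 each month, − disbursements):
  Feb: +$507.89 − $498.18 → $9.71
  Mar: +$507.89 − $1,640.28 → -$1,122.68
  Apr: +$507.89 → -$614.79
  May: +$507.89 − $1,319.58 → -$1,426.48
  Jun: +$507.89 → -$918.59
  Jul: +$507.89 → -$410.70
  Aug: +$507.89 − $498.18 → -$400.99
  Sep: +$507.89 − $1,640.28 → -$1,533.38
  Oct: +$507.89 → -$1,025.49
  Nov: +$507.89 − $498.18 → -$1,015.78
  Dec: +$507.89 → -$507.89
  Jan: +$507.89 → $0.00
Lowest trial balance = -$1,533.38 (Sep)
Initial deposit = cushion − low point = $1,015.78 − (-$1,533.38) = $2,549.16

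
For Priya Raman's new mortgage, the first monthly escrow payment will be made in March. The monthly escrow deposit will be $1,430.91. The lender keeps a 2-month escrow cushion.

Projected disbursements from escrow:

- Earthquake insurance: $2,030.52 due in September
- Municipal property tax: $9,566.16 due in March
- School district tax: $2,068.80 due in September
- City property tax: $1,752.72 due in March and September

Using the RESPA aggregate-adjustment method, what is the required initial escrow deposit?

Cushion = 2 × $1,430.91 = $2,861.82
Trial balance (start $0, +$1,430.91 each month, − disbursements):
  Mar: +$1,430.91 − $11,318.88 → -$9,887.97
  Apr: +$1,430.91 → -$8,457.06
  May: +$1,430.91 → -$7,026.15
  Jun: +$1,430.91 → -$5,595.24
  Jul: +$1,430.91 → -$4,164.33
  Aug: +$1,430.91 → -$2,733.42
  Sep: +$1,430.91 − $5,852.04 → -$7,154.55
  Oct: +$1,430.91 → -$5,723.64
  Nov: +$1,430.91 → -$4,292.73
  Dec: +$1,430.91 → -$2,861.82
  Jan: +$1,430.91 → -$1,430.91
  Feb: +$1,430.91 → $0.00
Lowest trial balance = -$9,887.97 (Mar)
Initial deposit = cushion − low point = $2,861.82 − (-$9,887.97) = $12,749.79

$12,749.79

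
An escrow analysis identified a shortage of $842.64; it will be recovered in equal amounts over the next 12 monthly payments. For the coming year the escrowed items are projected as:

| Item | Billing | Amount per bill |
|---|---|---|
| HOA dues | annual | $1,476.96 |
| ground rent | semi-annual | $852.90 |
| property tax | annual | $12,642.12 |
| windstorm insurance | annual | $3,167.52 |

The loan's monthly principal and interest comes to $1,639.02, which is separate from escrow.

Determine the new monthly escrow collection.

$1,652.92

HOA dues — $1,476.96
Ground rent — $852.90 × 2 = $1,705.80
Property tax — $12,642.12
Windstorm insurance — $3,167.52
Yearly total = $1,476.96 + $1,705.80 + $12,642.12 + $3,167.52 = $18,992.40
Monthly = $18,992.40 / 12 = $1,582.70
Shortage per month = $842.64 ÷ 12 = $70.22
New monthly escrow = $1,582.70 + $70.22 = $1,652.92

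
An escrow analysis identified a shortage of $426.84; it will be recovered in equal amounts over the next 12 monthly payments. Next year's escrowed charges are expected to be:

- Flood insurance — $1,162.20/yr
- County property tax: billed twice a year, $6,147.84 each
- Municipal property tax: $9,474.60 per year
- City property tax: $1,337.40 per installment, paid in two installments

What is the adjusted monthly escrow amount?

Flood insurance = $1,162.20 per year
County property tax = $6,147.84 × 2 = $12,295.68 per year
Municipal property tax = $9,474.60 per year
City property tax = $1,337.40 × 2 = $2,674.80 per year
Total annual escrow = $1,162.20 + $12,295.68 + $9,474.60 + $2,674.80 = $25,607.28
Per month = $25,607.28 ÷ 12 = $2,133.94
Monthly shortage recovery: $426.84 ÷ 12 = $35.57
Adjusted monthly = $2,133.94 + $35.57 = $2,169.51

$2,169.51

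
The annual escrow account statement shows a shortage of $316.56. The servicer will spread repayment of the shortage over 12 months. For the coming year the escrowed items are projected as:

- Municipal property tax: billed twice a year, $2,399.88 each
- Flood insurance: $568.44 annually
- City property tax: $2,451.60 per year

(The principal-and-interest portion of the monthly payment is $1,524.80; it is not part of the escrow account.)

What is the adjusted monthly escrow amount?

$678.03

Municipal property tax — $2,399.88 × 2 = $4,799.76/yr
Flood insurance — $568.44/yr
City property tax — $2,451.60/yr
Total per year = $4,799.76 + $568.44 + $2,451.60 = $7,819.80
Per month = $7,819.80 ÷ 12 = $651.65
Shortage spread = $316.56 / 12 = $26.38/mo
Adjusted monthly = $651.65 + $26.38 = $678.03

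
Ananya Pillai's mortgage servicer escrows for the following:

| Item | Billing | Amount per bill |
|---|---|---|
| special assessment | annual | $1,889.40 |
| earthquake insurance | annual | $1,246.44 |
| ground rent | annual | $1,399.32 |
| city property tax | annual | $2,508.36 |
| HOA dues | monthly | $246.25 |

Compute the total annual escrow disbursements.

$9,998.52

Special assessment — $1,889.40 per year
Earthquake insurance — $1,246.44 per year
Ground rent — $1,399.32 per year
City property tax — $2,508.36 per year
HOA dues — $246.25 × 12 = $2,955.00 per year
Total annual escrow = $1,889.40 + $1,246.44 + $1,399.32 + $2,508.36 + $2,955.00 = $9,998.52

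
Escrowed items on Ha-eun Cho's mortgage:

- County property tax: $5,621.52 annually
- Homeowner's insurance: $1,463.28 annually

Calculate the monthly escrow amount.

County property tax = $5,621.52 per year
Homeowner's insurance = $1,463.28 per year
Total per year = $5,621.52 + $1,463.28 = $7,084.80
Monthly escrow = $7,084.80 ÷ 12 = $590.40

$590.40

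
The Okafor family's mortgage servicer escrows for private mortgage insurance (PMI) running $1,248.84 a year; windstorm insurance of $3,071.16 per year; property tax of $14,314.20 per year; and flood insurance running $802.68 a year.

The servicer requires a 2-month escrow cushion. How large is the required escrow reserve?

Private mortgage insurance (PMI) = $1,248.84
Windstorm insurance = $3,071.16
Property tax = $14,314.20
Flood insurance = $802.68
Yearly total = $19,436.88
Base monthly escrow = $19,436.88 / 12 = $1,619.74
Reserve = 2 × $1,619.74 = $3,239.48

$3,239.48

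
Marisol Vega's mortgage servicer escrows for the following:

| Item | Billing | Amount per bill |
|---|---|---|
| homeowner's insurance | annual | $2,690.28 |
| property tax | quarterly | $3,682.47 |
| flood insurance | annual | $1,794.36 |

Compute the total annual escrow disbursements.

$19,214.52

Homeowner's insurance: $2,690.28/yr
Property tax: $3,682.47 × 4 = $14,729.88/yr
Flood insurance: $1,794.36/yr
Annual escrow total = $2,690.28 + $14,729.88 + $1,794.36 = $19,214.52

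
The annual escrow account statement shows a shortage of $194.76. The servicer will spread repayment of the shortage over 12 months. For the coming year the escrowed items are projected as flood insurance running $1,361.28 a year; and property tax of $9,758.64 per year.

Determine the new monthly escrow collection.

$942.89

Flood insurance = $1,361.28/yr
Property tax = $9,758.64/yr
Combined annual = $1,361.28 + $9,758.64 = $11,119.92
Monthly escrow = $11,119.92 ÷ 12 = $926.66
Shortage spread = $194.76 / 12 = $16.23/mo
New monthly escrow = $926.66 + $16.23 = $942.89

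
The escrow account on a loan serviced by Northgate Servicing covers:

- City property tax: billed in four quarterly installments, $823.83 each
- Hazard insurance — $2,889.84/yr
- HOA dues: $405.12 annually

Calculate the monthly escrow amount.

$549.19

City property tax — $823.83 × 4 = $3,295.32 annually
Hazard insurance — $2,889.84 annually
HOA dues — $405.12 annually
Total per year = $6,590.28
Per month = $6,590.28 ÷ 12 = $549.19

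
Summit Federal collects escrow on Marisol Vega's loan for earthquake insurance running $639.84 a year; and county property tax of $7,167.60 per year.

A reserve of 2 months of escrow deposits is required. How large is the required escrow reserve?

$1,301.24

Earthquake insurance — $639.84/yr
County property tax — $7,167.60/yr
Total per year = $7,807.44
Monthly = $7,807.44 / 12 = $650.62
Reserve = 2 × $650.62 = $1,301.24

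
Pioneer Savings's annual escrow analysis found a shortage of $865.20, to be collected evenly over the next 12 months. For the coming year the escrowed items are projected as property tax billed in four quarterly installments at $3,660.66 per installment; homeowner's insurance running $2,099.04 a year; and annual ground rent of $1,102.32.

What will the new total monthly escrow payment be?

Property tax: $3,660.66 × 4 = $14,642.64/yr
Homeowner's insurance: $2,099.04/yr
Ground rent: $1,102.32/yr
Annual escrow total = $17,844.00
Monthly escrow = $17,844.00 ÷ 12 = $1,487.00
Shortage per month = $865.20 ÷ 12 = $72.10
New monthly escrow = $1,487.00 + $72.10 = $1,559.10

$1,559.10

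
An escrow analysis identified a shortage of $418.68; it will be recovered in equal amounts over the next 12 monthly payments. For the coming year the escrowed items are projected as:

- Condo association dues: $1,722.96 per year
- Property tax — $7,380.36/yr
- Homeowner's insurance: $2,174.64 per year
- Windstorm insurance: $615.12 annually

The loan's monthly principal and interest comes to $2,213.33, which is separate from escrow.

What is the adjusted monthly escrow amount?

Condo association dues = $1,722.96/yr
Property tax = $7,380.36/yr
Homeowner's insurance = $2,174.64/yr
Windstorm insurance = $615.12/yr
Combined annual = $11,893.08
Per month = $11,893.08 / 12 = $991.09
Monthly shortage recovery: $418.68 ÷ 12 = $34.89
Adjusted monthly = $991.09 + $34.89 = $1,025.98

$1,025.98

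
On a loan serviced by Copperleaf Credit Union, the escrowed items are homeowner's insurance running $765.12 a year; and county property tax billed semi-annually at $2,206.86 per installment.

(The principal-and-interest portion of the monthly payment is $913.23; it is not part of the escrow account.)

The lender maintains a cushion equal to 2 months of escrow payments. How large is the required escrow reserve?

Homeowner's insurance — $765.12 annually
County property tax — $2,206.86 × 2 = $4,413.72 annually
Total per year = $5,178.84
Monthly = $5,178.84 / 12 = $431.57
Reserve = 2 × $431.57 = $863.14

$863.14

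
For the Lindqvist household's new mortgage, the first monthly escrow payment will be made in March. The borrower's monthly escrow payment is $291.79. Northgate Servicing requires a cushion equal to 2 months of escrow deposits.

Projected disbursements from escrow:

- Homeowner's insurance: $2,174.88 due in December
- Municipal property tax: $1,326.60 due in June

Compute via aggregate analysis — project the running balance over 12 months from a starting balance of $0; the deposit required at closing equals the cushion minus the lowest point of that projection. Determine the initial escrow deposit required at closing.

$1,167.16

Cushion = 2 × $291.79 = $583.58
Trial balance (start $0, +$291.79 each month, − disbursements):
  Mar: +$291.79 → $291.79
  Apr: +$291.79 → $583.58
  May: +$291.79 → $875.37
  Jun: +$291.79 − $1,326.60 → -$159.44
  Jul: +$291.79 → $132.35
  Aug: +$291.79 → $424.14
  Sep: +$291.79 → $715.93
  Oct: +$291.79 → $1,007.72
  Nov: +$291.79 → $1,299.51
  Dec: +$291.79 − $2,174.88 → -$583.58
  Jan: +$291.79 → -$291.79
  Feb: +$291.79 → $0.00
Lowest trial balance = -$583.58 (Dec)
Initial deposit = cushion − low point = $583.58 − (-$583.58) = $1,167.16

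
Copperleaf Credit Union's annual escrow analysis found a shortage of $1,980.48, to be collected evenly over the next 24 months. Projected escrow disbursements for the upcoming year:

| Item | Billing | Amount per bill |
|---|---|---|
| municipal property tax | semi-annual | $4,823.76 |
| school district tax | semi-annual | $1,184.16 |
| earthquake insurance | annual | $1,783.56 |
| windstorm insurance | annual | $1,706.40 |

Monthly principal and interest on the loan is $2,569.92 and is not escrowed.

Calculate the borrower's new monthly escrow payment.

Municipal property tax — $4,823.76 × 2 = $9,647.52 per year
School district tax — $1,184.16 × 2 = $2,368.32 per year
Earthquake insurance — $1,783.56 per year
Windstorm insurance — $1,706.40 per year
Total annual escrow = $9,647.52 + $2,368.32 + $1,783.56 + $1,706.40 = $15,505.80
Base monthly escrow = $15,505.80 / 12 = $1,292.15
Shortage spread = $1,980.48 ÷ 24 = $82.52/mo
Adjusted monthly = $1,292.15 + $82.52 = $1,374.67

$1,374.67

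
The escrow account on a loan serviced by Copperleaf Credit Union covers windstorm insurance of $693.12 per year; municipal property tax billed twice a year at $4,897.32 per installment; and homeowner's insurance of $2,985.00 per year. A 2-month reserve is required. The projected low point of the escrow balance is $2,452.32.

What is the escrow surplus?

Windstorm insurance = $693.12/yr
Municipal property tax = $4,897.32 × 2 = $9,794.64/yr
Homeowner's insurance = $2,985.00/yr
Combined annual = $693.12 + $9,794.64 + $2,985.00 = $13,472.76
Monthly = $13,472.76 ÷ 12 = $1,122.73
Required reserve = 2 × $1,122.73 = $2,245.46
Surplus = $2,452.32 − $2,245.46 = $206.86

$206.86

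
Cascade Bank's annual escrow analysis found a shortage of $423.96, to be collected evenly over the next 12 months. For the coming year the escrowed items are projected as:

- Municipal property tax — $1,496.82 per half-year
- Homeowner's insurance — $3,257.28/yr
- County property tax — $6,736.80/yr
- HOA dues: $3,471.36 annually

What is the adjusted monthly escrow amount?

Municipal property tax — $1,496.82 × 2 = $2,993.64 annually
Homeowner's insurance — $3,257.28 annually
County property tax — $6,736.80 annually
HOA dues — $3,471.36 annually
Annual escrow total = $2,993.64 + $3,257.28 + $6,736.80 + $3,471.36 = $16,459.08
Monthly = $16,459.08 ÷ 12 = $1,371.59
Monthly shortage recovery: $423.96 ÷ 12 = $35.33
Adjusted monthly = $1,371.59 + $35.33 = $1,406.92

$1,406.92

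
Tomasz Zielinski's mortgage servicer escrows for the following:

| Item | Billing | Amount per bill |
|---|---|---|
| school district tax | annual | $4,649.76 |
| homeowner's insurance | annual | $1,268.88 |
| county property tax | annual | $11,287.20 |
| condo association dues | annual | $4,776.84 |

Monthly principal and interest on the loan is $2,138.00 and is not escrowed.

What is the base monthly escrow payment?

$1,831.89

School district tax: $4,649.76/yr
Homeowner's insurance: $1,268.88/yr
County property tax: $11,287.20/yr
Condo association dues: $4,776.84/yr
Annual escrow total = $4,649.76 + $1,268.88 + $11,287.20 + $4,776.84 = $21,982.68
Per month = $21,982.68 ÷ 12 = $1,831.89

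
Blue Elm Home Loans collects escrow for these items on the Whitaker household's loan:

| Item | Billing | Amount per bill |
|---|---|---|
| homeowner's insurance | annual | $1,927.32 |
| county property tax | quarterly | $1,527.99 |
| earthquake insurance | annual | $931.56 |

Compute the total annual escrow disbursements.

$8,970.84

Homeowner's insurance: $1,927.32/yr
County property tax: $1,527.99 × 4 = $6,111.96/yr
Earthquake insurance: $931.56/yr
Total per year = $1,927.32 + $6,111.96 + $931.56 = $8,970.84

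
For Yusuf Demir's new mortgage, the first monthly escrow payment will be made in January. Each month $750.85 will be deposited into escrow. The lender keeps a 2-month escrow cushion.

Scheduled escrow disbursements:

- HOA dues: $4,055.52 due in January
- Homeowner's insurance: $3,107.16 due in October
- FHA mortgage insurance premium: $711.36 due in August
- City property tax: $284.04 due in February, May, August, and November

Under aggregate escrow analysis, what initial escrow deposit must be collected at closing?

Cushion = 2 × $750.85 = $1,501.70
Trial balance (start $0, +$750.85 each month, − disbursements):
  Jan: +$750.85 − $4,055.52 → -$3,304.67
  Feb: +$750.85 − $284.04 → -$2,837.86
  Mar: +$750.85 → -$2,087.01
  Apr: +$750.85 → -$1,336.16
  May: +$750.85 − $284.04 → -$869.35
  Jun: +$750.85 → -$118.50
  Jul: +$750.85 → $632.35
  Aug: +$750.85 − $995.40 → $387.80
  Sep: +$750.85 → $1,138.65
  Oct: +$750.85 − $3,107.16 → -$1,217.66
  Nov: +$750.85 − $284.04 → -$750.85
  Dec: +$750.85 → $0.00
Lowest trial balance = -$3,304.67 (Jan)
Initial deposit = cushion − low point = $1,501.70 − (-$3,304.67) = $4,806.37

$4,806.37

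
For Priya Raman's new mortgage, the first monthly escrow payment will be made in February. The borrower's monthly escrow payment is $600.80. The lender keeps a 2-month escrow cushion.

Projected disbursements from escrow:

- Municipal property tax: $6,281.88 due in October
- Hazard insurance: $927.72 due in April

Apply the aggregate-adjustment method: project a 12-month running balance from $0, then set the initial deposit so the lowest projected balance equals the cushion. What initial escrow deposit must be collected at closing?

Cushion = 2 × $600.80 = $1,201.60
Trial balance (start $0, +$600.80 each month, − disbursements):
  Feb: +$600.80 → $600.80
  Mar: +$600.80 → $1,201.60
  Apr: +$600.80 − $927.72 → $874.68
  May: +$600.80 → $1,475.48
  Jun: +$600.80 → $2,076.28
  Jul: +$600.80 → $2,677.08
  Aug: +$600.80 → $3,277.88
  Sep: +$600.80 → $3,878.68
  Oct: +$600.80 − $6,281.88 → -$1,802.40
  Nov: +$600.80 → -$1,201.60
  Dec: +$600.80 → -$600.80
  Jan: +$600.80 → $0.00
Lowest trial balance = -$1,802.40 (Oct)
Initial deposit = cushion − low point = $1,201.60 − (-$1,802.40) = $3,004.00

$3,004.00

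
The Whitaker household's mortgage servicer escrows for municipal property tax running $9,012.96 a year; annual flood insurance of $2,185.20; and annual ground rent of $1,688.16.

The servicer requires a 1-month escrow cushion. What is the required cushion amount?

$1,073.86

Municipal property tax = $9,012.96/yr
Flood insurance = $2,185.20/yr
Ground rent = $1,688.16/yr
Yearly total = $9,012.96 + $2,185.20 + $1,688.16 = $12,886.32
Monthly = $12,886.32 / 12 = $1,073.86
Reserve = 1 × $1,073.86 = $1,073.86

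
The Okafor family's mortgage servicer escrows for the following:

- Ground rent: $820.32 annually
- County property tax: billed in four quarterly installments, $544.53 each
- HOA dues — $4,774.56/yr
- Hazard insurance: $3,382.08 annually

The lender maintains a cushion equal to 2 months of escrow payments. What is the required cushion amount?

Ground rent — $820.32 per year
County property tax — $544.53 × 4 = $2,178.12 per year
HOA dues — $4,774.56 per year
Hazard insurance — $3,382.08 per year
Total annual escrow = $11,155.08
Per month = $11,155.08 ÷ 12 = $929.59
Reserve = 2 × $929.59 = $1,859.18

$1,859.18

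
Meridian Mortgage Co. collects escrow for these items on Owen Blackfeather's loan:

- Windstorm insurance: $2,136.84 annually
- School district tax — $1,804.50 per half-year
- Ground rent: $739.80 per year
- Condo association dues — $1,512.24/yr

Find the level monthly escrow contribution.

Windstorm insurance: $2,136.84/yr
School district tax: $1,804.50 × 2 = $3,609.00/yr
Ground rent: $739.80/yr
Condo association dues: $1,512.24/yr
Total per year = $7,997.88
Monthly escrow = $7,997.88 ÷ 12 = $666.49

$666.49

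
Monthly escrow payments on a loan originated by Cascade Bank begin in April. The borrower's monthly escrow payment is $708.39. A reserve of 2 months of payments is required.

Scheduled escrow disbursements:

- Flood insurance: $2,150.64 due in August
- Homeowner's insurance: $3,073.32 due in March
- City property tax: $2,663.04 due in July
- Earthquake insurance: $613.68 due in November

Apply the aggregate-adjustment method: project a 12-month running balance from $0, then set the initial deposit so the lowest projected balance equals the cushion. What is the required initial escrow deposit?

Cushion = 2 × $708.39 = $1,416.78
Trial balance (start $0, +$708.39 each month, − disbursements):
  Apr: +$708.39 → $708.39
  May: +$708.39 → $1,416.78
  Jun: +$708.39 → $2,125.17
  Jul: +$708.39 − $2,663.04 → $170.52
  Aug: +$708.39 − $2,150.64 → -$1,271.73
  Sep: +$708.39 → -$563.34
  Oct: +$708.39 → $145.05
  Nov: +$708.39 − $613.68 → $239.76
  Dec: +$708.39 → $948.15
  Jan: +$708.39 → $1,656.54
  Feb: +$708.39 → $2,364.93
  Mar: +$708.39 − $3,073.32 → $0.00
Lowest trial balance = -$1,271.73 (Aug)
Initial deposit = cushion − low point = $1,416.78 − (-$1,271.73) = $2,688.51

$2,688.51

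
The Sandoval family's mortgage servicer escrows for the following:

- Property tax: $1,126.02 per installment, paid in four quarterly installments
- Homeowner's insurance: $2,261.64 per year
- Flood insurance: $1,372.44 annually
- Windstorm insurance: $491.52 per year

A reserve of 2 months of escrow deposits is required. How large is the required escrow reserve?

$1,438.28

Property tax — $1,126.02 × 4 = $4,504.08 annually
Homeowner's insurance — $2,261.64 annually
Flood insurance — $1,372.44 annually
Windstorm insurance — $491.52 annually
Total annual escrow = $4,504.08 + $2,261.64 + $1,372.44 + $491.52 = $8,629.68
Monthly = $8,629.68 / 12 = $719.14
Required cushion = 2 × $719.14 = $1,438.28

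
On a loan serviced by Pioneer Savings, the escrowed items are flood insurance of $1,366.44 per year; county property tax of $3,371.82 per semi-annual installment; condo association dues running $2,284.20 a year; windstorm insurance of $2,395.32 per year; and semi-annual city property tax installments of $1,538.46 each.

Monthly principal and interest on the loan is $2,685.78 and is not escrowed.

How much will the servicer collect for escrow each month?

$1,322.21

Flood insurance — $1,366.44 per year
County property tax — $3,371.82 × 2 = $6,743.64 per year
Condo association dues — $2,284.20 per year
Windstorm insurance — $2,395.32 per year
City property tax — $1,538.46 × 2 = $3,076.92 per year
Yearly total = $1,366.44 + $6,743.64 + $2,284.20 + $2,395.32 + $3,076.92 = $15,866.52
Base monthly escrow = $15,866.52 / 12 = $1,322.21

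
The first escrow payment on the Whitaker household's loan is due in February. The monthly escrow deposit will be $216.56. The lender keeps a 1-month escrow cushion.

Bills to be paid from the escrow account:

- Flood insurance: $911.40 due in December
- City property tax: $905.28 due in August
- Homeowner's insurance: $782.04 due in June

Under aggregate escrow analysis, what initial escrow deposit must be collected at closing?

Cushion = 1 × $216.56 = $216.56
Trial balance (start $0, +$216.56 each month, − disbursements):
  Feb: +$216.56 → $216.56
  Mar: +$216.56 → $433.12
  Apr: +$216.56 → $649.68
  May: +$216.56 → $866.24
  Jun: +$216.56 − $782.04 → $300.76
  Jul: +$216.56 → $517.32
  Aug: +$216.56 − $905.28 → -$171.40
  Sep: +$216.56 → $45.16
  Oct: +$216.56 → $261.72
  Nov: +$216.56 → $478.28
  Dec: +$216.56 − $911.40 → -$216.56
  Jan: +$216.56 → $0.00
Lowest trial balance = -$216.56 (Dec)
Initial deposit = cushion − low point = $216.56 − (-$216.56) = $433.12

$433.12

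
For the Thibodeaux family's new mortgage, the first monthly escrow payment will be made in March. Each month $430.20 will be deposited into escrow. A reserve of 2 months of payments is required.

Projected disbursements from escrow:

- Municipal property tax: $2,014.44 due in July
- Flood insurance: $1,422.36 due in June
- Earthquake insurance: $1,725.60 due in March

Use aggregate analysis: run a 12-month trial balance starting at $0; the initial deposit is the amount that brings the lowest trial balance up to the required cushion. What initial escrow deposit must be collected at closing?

Cushion = 2 × $430.20 = $860.40
Trial balance (start $0, +$430.20 each month, − disbursements):
  Mar: +$430.20 − $1,725.60 → -$1,295.40
  Apr: +$430.20 → -$865.20
  May: +$430.20 → -$435.00
  Jun: +$430.20 − $1,422.36 → -$1,427.16
  Jul: +$430.20 − $2,014.44 → -$3,011.40
  Aug: +$430.20 → -$2,581.20
  Sep: +$430.20 → -$2,151.00
  Oct: +$430.20 → -$1,720.80
  Nov: +$430.20 → -$1,290.60
  Dec: +$430.20 → -$860.40
  Jan: +$430.20 → -$430.20
  Feb: +$430.20 → $0.00
Lowest trial balance = -$3,011.40 (Jul)
Initial deposit = cushion − low point = $860.40 − (-$3,011.40) = $3,871.80

$3,871.80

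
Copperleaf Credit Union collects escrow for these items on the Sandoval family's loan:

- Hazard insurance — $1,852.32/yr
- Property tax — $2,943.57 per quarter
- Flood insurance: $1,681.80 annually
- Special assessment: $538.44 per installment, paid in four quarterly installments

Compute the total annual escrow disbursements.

$17,462.16

Hazard insurance — $1,852.32 annually
Property tax — $2,943.57 × 4 = $11,774.28 annually
Flood insurance — $1,681.80 annually
Special assessment — $538.44 × 4 = $2,153.76 annually
Yearly total = $17,462.16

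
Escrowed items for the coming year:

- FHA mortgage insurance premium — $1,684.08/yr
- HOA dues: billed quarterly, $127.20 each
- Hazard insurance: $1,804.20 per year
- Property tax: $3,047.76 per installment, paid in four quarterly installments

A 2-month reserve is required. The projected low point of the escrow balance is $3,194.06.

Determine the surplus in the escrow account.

$496.04

FHA mortgage insurance premium: $1,684.08
HOA dues: $127.20 × 4 = $508.80
Hazard insurance: $1,804.20
Property tax: $3,047.76 × 4 = $12,191.04
Yearly total = $1,684.08 + $508.80 + $1,804.20 + $12,191.04 = $16,188.12
Monthly escrow = $16,188.12 / 12 = $1,349.01
Cushion = 2 × $1,349.01 = $2,698.02
Excess over cushion: $3,194.06 − $2,698.02 = $496.04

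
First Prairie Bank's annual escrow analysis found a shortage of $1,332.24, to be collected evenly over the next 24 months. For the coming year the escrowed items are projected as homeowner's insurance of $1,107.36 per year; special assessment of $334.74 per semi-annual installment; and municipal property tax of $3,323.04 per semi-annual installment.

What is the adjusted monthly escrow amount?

Homeowner's insurance: $1,107.36 annually
Special assessment: $334.74 × 2 = $669.48 annually
Municipal property tax: $3,323.04 × 2 = $6,646.08 annually
Total per year = $8,422.92
Per month = $8,422.92 / 12 = $701.91
Monthly shortage recovery: $1,332.24 / 24 = $55.51
New monthly escrow = $701.91 + $55.51 = $757.42

$757.42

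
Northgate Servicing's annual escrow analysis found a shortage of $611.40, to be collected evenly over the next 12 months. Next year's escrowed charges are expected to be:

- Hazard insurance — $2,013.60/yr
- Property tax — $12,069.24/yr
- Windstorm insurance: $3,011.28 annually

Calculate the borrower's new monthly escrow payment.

$1,475.46

Hazard insurance: $2,013.60 annually
Property tax: $12,069.24 annually
Windstorm insurance: $3,011.28 annually
Combined annual = $2,013.60 + $12,069.24 + $3,011.28 = $17,094.12
Per month = $17,094.12 / 12 = $1,424.51
Shortage spread = $611.40 / 12 = $50.95/mo
Adjusted monthly = $1,424.51 + $50.95 = $1,475.46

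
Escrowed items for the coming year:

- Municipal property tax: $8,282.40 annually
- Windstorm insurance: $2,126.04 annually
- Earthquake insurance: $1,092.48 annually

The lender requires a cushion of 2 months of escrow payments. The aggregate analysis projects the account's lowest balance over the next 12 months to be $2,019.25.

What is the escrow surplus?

$102.43

Municipal property tax — $8,282.40 per year
Windstorm insurance — $2,126.04 per year
Earthquake insurance — $1,092.48 per year
Total annual escrow = $8,282.40 + $2,126.04 + $1,092.48 = $11,500.92
Base monthly escrow = $11,500.92 / 12 = $958.41
Required reserve = 2 × $958.41 = $1,916.82
Surplus = $2,019.25 − $1,916.82 = $102.43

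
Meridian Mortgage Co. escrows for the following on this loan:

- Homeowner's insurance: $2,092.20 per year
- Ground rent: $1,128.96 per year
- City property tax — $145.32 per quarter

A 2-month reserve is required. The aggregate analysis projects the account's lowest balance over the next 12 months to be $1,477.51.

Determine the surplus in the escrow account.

Homeowner's insurance — $2,092.20 annually
Ground rent — $1,128.96 annually
City property tax — $145.32 × 4 = $581.28 annually
Yearly total = $3,802.44
Per month = $3,802.44 / 12 = $316.87
Required cushion = 2 × $316.87 = $633.74
Surplus = $1,477.51 − $633.74 = $843.77

$843.77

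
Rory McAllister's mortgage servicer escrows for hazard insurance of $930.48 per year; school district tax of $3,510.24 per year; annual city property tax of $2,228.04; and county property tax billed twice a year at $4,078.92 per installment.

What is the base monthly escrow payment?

$1,235.55

Hazard insurance — $930.48
School district tax — $3,510.24
City property tax — $2,228.04
County property tax — $4,078.92 × 2 = $8,157.84
Total per year = $930.48 + $3,510.24 + $2,228.04 + $8,157.84 = $14,826.60
Per month = $14,826.60 / 12 = $1,235.55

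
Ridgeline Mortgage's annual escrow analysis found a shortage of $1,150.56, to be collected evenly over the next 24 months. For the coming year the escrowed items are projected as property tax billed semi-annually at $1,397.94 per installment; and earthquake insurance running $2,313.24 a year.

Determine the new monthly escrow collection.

$473.70

Property tax — $1,397.94 × 2 = $2,795.88
Earthquake insurance — $2,313.24
Total per year = $5,109.12
Monthly = $5,109.12 ÷ 12 = $425.76
Shortage per month = $1,150.56 ÷ 24 = $47.94
New monthly escrow = $425.76 + $47.94 = $473.70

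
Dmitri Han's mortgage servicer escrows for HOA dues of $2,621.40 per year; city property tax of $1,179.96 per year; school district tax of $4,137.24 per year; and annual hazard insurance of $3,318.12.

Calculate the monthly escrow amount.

$938.06

HOA dues — $2,621.40 per year
City property tax — $1,179.96 per year
School district tax — $4,137.24 per year
Hazard insurance — $3,318.12 per year
Total annual escrow = $11,256.72
Monthly = $11,256.72 ÷ 12 = $938.06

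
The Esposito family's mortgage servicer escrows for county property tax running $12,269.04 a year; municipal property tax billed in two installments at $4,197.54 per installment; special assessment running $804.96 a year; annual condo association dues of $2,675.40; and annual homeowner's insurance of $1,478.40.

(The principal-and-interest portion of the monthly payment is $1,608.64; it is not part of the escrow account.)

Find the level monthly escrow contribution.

County property tax: $12,269.04/yr
Municipal property tax: $4,197.54 × 2 = $8,395.08/yr
Special assessment: $804.96/yr
Condo association dues: $2,675.40/yr
Homeowner's insurance: $1,478.40/yr
Total annual escrow = $12,269.04 + $8,395.08 + $804.96 + $2,675.40 + $1,478.40 = $25,622.88
Per month = $25,622.88 / 12 = $2,135.24

$2,135.24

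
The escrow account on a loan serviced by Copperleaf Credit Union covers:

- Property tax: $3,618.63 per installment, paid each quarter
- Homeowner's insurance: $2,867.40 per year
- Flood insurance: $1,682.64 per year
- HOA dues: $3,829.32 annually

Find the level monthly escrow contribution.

$1,904.49

Property tax — $3,618.63 × 4 = $14,474.52 per year
Homeowner's insurance — $2,867.40 per year
Flood insurance — $1,682.64 per year
HOA dues — $3,829.32 per year
Total per year = $14,474.52 + $2,867.40 + $1,682.64 + $3,829.32 = $22,853.88
Base monthly escrow = $22,853.88 ÷ 12 = $1,904.49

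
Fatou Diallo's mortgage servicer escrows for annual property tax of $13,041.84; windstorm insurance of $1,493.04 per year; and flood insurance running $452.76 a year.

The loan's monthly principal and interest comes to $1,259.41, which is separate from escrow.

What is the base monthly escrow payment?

Property tax — $13,041.84
Windstorm insurance — $1,493.04
Flood insurance — $452.76
Total per year = $13,041.84 + $1,493.04 + $452.76 = $14,987.64
Monthly escrow = $14,987.64 / 12 = $1,248.97

$1,248.97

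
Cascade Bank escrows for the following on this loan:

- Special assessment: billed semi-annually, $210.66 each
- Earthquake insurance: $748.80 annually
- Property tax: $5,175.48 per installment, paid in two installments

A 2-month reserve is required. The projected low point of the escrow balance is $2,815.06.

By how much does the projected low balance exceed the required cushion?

Special assessment — $210.66 × 2 = $421.32/yr
Earthquake insurance — $748.80/yr
Property tax — $5,175.48 × 2 = $10,350.96/yr
Yearly total = $11,521.08
Base monthly escrow = $11,521.08 ÷ 12 = $960.09
Required reserve = 2 × $960.09 = $1,920.18
Excess over cushion: $2,815.06 − $1,920.18 = $894.88

$894.88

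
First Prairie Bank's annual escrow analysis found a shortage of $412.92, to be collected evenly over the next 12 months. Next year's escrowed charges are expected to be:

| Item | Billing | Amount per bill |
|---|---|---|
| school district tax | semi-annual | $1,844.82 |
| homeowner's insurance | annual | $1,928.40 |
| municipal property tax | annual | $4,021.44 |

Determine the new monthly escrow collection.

$837.70

School district tax: $1,844.82 × 2 = $3,689.64/yr
Homeowner's insurance: $1,928.40/yr
Municipal property tax: $4,021.44/yr
Annual escrow total = $3,689.64 + $1,928.40 + $4,021.44 = $9,639.48
Monthly = $9,639.48 ÷ 12 = $803.29
Shortage spread = $412.92 / 12 = $34.41/mo
New monthly escrow = $803.29 + $34.41 = $837.70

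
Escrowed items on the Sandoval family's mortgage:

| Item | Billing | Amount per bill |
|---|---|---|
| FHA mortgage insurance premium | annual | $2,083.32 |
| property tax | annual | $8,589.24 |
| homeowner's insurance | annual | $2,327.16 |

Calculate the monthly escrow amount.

$1,083.31

FHA mortgage insurance premium = $2,083.32 annually
Property tax = $8,589.24 annually
Homeowner's insurance = $2,327.16 annually
Total annual escrow = $2,083.32 + $8,589.24 + $2,327.16 = $12,999.72
Monthly escrow = $12,999.72 / 12 = $1,083.31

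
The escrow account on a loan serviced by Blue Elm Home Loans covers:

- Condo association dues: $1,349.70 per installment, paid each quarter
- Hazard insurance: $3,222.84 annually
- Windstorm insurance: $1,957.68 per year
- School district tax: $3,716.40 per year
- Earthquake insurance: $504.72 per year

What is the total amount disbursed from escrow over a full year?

$14,800.44

Condo association dues = $1,349.70 × 4 = $5,398.80
Hazard insurance = $3,222.84
Windstorm insurance = $1,957.68
School district tax = $3,716.40
Earthquake insurance = $504.72
Total annual escrow = $5,398.80 + $3,222.84 + $1,957.68 + $3,716.40 + $504.72 = $14,800.44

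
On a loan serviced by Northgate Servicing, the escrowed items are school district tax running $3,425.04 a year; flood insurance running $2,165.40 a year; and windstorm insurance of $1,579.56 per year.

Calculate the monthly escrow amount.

School district tax — $3,425.04/yr
Flood insurance — $2,165.40/yr
Windstorm insurance — $1,579.56/yr
Combined annual = $3,425.04 + $2,165.40 + $1,579.56 = $7,170.00
Per month = $7,170.00 / 12 = $597.50

$597.50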